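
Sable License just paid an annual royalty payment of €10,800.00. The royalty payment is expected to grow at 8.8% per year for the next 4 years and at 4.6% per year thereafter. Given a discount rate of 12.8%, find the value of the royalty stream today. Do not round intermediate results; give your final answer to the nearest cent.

D_1 = 11750.40000
D_2 = 12784.43520
D_3 = 13909.46550
D_4 = 15133.49846
Terminal value at year 4: TV = D_4×(1+g_2)/(r−g_2) = 15829.63939/0.082 = 193044.38281
P_0 = D_1/(1+r)^1 + D_2/(1+r)^2 + D_3/(1+r)^3 + D_4/(1+r)^4 + TV/(1+r)^4
    = 10417.02128 + 10047.62336 + 9691.32466 + 9347.66066 + 119239.67139 = 158743.30135

€158743.30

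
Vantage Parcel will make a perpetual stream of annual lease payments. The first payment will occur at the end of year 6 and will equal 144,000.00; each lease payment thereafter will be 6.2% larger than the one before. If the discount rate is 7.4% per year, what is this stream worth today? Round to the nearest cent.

8397690.01

Value at end of year 5: C₁ / (r − g) = 144,000.00 / (0.074 − 0.062) = 12,000,000.0000
Discount to today: PV = 12,000,000.0000 / (1 + 0.074)^5 = 12,000,000.0000 / 1.428964 = 8,397,690.01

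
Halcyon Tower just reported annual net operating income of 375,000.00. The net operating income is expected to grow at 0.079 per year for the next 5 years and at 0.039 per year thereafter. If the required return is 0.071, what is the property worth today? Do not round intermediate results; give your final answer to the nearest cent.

D_1 = 404625.00000
D_2 = 436590.37500
D_3 = 471081.01463
D_4 = 508296.41478
D_5 = 548451.83155
Terminal value at year 5: TV = D_5×(1+g_2)/(r−g_2) = 569841.45298/0.032 = 17807545.40557
P_0 = D_1/(1+r)^1 + D_2/(1+r)^2 + D_3/(1+r)^3 + D_4/(1+r)^4 + D_5/(1+r)^5 + TV/(1+r)^5
    = 377801.12045 + 380623.16430 + 383466.28784 + 386330.64853 + 389216.40501 + 12637370.15027 = 14554807.77640

14554807.78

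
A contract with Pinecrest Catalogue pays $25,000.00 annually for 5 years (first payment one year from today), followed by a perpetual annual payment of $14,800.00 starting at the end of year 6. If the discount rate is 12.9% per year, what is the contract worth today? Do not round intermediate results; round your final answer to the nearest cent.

$150692.15

PV of 5-year annuity: $25,000.00 × [1 − (1+0.129)^−5] / 0.129 = 88145.75238
Perpetuity value at year 5: $14,800.00 / 0.129 = 114728.68217
PV of perpetuity: 114728.68217 / (1+0.129)^5 = 62546.39676
Total PV = 88145.75238 + 62546.39676 = 150692.14914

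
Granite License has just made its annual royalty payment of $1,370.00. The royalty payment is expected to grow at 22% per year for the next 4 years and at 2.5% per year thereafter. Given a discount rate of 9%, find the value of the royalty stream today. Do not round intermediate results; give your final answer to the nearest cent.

$41225.77

D_1 = 1671.40000
D_2 = 2039.10800
D_3 = 2487.71176
D_4 = 3035.00835
Terminal value at year 4: TV = D_4×(1+g_2)/(r−g_2) = 3110.88356/0.065 = 47859.74701
P_0 = D_1/(1+r)^1 + D_2/(1+r)^2 + D_3/(1+r)^3 + D_4/(1+r)^4 + TV/(1+r)^4
    = 1533.39450 + 1716.27641 + 1920.96992 + 2150.07643 + 33905.05138 = 41225.76864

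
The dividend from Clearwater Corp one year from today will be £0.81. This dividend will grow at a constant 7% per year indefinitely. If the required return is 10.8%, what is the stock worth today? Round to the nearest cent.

Growing perpetuity: P = D₁ / (r − g) = £0.8100 / (0.108 − 0.07) = £21.32

£21.32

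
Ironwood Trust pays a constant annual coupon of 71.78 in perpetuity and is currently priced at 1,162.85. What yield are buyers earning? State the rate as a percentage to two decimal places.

P = C/r ⇒ r = C/P = 71.78/1,162.85 = 0.061728

6.17%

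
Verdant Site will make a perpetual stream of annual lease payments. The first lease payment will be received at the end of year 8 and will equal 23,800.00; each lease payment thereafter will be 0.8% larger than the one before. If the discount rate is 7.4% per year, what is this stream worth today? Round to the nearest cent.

Value at end of year 7: C₁ / (r − g) = 23,800.00 / (0.074 − 0.008) = 360,606.0606
Discount to today: PV = 360,606.0606 / (1 + 0.074)^7 = 360,606.0606 / 1.648276 = 218,777.70

218777.70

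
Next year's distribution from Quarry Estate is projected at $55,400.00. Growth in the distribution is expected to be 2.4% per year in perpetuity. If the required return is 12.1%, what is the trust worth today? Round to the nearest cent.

Growing perpetuity: P = D₁ / (r − g) = $55,400.0000 / (0.121 − 0.024) = $571,134.02

$571134.02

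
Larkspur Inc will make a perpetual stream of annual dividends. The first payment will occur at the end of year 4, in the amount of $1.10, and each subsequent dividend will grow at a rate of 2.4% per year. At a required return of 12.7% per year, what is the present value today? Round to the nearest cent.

$7.46

Value at end of year 3: C₁ / (r − g) = $1.10 / (0.127 − 0.024) = $10.6796
Discount to today: PV = $10.6796 / (1 + 0.127)^3 = $10.6796 / 1.431435 = $7.46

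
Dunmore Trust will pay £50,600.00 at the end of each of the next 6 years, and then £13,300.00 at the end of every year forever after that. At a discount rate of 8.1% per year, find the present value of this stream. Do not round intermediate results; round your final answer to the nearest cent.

PV of 6-year annuity: £50,600.00 × [1 − (1+0.081)^−6] / 0.081 = 233209.77640
Perpetuity value at year 6: £13,300.00 / 0.081 = 164197.53086
PV of perpetuity: 164197.53086 / (1+0.081)^6 = 102899.30900
Total PV = 233209.77640 + 102899.30900 = 336109.08541

£336109.09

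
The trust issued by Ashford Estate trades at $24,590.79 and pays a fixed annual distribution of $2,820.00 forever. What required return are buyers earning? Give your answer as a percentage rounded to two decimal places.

P = C/r ⇒ r = C/P = $2,820.00/$24,590.79 = 0.114677

11.47%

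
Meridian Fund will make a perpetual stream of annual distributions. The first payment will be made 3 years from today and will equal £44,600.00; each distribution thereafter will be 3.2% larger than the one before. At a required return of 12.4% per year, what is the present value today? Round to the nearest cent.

Value at end of year 2: C₁ / (r − g) = £44,600.00 / (0.124 − 0.032) = £484,782.6087
Discount to today: PV = £484,782.6087 / (1 + 0.124)^2 = £484,782.6087 / 1.263376 = £383,719.98

£383719.98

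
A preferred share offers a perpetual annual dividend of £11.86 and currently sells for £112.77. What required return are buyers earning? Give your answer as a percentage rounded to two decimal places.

P = C/r ⇒ r = C/P = £11.86/£112.77 = 0.105170

10.52%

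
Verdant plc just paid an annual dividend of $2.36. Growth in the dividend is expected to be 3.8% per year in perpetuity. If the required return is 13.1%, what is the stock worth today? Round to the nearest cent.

$26.34

D₁ = D₀ × (1 + g) = $2.36 × 1.038 = $2.4497
Growing perpetuity: P = D₁ / (r − g) = $2.4497 / (0.131 − 0.038) = $26.34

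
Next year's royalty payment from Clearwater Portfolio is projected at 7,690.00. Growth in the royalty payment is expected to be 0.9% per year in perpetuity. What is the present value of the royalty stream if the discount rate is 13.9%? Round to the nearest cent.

Growing perpetuity: P = D₁ / (r − g) = 7,690.0000 / (0.139 − 0.009) = 59,153.85

59153.85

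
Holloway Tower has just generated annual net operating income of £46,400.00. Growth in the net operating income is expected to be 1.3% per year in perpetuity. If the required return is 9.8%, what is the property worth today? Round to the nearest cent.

£552978.82

D₁ = D₀ × (1 + g) = £46,400.00 × 1.013 = £47,003.2000
Growing perpetuity: P = D₁ / (r − g) = £47,003.2000 / (0.098 − 0.013) = £552,978.82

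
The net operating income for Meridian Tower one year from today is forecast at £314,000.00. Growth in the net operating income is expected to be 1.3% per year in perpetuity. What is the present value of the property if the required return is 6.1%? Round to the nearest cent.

Growing perpetuity: P = D₁ / (r − g) = £314,000.0000 / (0.061 − 0.013) = £6,541,666.67

£6541666.67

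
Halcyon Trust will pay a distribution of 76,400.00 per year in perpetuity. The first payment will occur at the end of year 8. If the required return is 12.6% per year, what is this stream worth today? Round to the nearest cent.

Value at end of year 7: C / r = 76,400.00 / 0.126 = 606,349.2063
Discount to today: PV = 606,349.2063 / (1 + 0.126)^7 = 606,349.2063 / 2.294926 = 264,212.94

264212.94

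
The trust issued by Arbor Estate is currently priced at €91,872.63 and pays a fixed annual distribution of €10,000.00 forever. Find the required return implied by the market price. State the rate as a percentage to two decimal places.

10.88%

P = C/r ⇒ r = C/P = €10,000.00/€91,872.63 = 0.108846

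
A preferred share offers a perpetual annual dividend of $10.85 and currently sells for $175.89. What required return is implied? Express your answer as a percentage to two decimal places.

P = C/r ⇒ r = C/P = $10.85/$175.89 = 0.061686

6.17%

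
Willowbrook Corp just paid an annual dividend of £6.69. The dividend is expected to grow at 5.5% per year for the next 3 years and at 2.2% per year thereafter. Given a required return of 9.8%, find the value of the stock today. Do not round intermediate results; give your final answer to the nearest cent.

D_1 = 7.05795
D_2 = 7.44614
D_3 = 7.85567
Terminal value at year 3: TV = D_3×(1+g_2)/(r−g_2) = 8.02850/0.076 = 105.63815
P_0 = D_1/(1+r)^1 + D_2/(1+r)^2 + D_3/(1+r)^3 + TV/(1+r)^3
    = 6.42801 + 6.17627 + 5.93440 + 79.80200 = 98.34067

£98.34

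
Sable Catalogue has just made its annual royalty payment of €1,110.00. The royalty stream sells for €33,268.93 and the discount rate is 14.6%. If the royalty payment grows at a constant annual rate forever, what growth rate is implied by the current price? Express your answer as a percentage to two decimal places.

P = D₀(1+g)/(r−g) ⇒ P(r−g) = D₀(1+g) ⇒ g(P+D₀) = P·r − D₀
g = (P·r − D₀)/(P + D₀) = (€33,268.93×0.146 − €1,110.00) / (€33,268.93 + €1,110.00) = 0.108999

10.90%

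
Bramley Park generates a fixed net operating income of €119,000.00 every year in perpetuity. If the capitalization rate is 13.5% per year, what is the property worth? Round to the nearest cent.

Level perpetuity: PV = C / r = €119,000.00 / 0.135 = €881,481.48

€881481.48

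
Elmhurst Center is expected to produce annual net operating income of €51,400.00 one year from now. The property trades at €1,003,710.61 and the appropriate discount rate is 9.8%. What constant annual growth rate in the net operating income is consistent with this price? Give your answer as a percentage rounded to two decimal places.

P = D₁/(r−g) ⇒ g = r − D₁/P = 0.098 − €51,400.00/€1,003,710.61 = 0.046790

4.68%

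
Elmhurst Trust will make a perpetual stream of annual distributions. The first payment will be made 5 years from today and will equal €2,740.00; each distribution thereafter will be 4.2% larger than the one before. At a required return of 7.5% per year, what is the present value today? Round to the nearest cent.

Value at end of year 4: C₁ / (r − g) = €2,740.00 / (0.075 − 0.042) = €83,030.3030
Discount to today: PV = €83,030.3030 / (1 + 0.075)^4 = €83,030.3030 / 1.335469 = €62,173.13

€62173.13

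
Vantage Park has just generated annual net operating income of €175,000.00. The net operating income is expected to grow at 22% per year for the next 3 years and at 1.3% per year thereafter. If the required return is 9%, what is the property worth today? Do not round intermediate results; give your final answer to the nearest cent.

D_1 = 213500.00000
D_2 = 260470.00000
D_3 = 317773.40000
Terminal value at year 3: TV = D_3×(1+g_2)/(r−g_2) = 321904.45420/0.077 = 4180577.32727
P_0 = D_1/(1+r)^1 + D_2/(1+r)^2 + D_3/(1+r)^3 + TV/(1+r)^3
    = 195871.55963 + 219232.38785 + 245379.36988 + 3228172.74924 = 3888656.06660

€3888656.07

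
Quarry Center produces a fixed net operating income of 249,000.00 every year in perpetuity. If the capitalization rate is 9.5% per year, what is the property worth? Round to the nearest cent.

2621052.63

Level perpetuity: PV = C / r = 249,000.00 / 0.095 = 2,621,052.63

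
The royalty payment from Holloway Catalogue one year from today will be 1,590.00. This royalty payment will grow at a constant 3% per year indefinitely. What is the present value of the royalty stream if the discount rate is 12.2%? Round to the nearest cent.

Growing perpetuity: P = D₁ / (r − g) = 1,590.0000 / (0.122 − 0.03) = 17,282.61

17282.61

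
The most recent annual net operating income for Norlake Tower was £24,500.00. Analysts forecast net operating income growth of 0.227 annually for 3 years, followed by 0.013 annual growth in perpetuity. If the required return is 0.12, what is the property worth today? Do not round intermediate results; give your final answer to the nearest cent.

D_1 = 30061.50000
D_2 = 36885.46050
D_3 = 45258.46003
Terminal value at year 3: TV = D_3×(1+g_2)/(r−g_2) = 45846.82001/0.107 = 428474.95340
P_0 = D_1/(1+r)^1 + D_2/(1+r)^2 + D_3/(1+r)^3 + TV/(1+r)^3
    = 26840.62500 + 29404.86328 + 32214.07790 + 304980.00851 = 393439.57469

£393439.57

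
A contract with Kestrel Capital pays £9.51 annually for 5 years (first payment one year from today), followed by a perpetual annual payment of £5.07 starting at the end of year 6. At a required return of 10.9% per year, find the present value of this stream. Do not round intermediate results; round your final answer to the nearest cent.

£62.96

PV of 5-year annuity: £9.51 × [1 − (1+0.109)^−5] / 0.109 = 35.23658
Perpetuity value at year 5: £5.07 / 0.109 = 46.51376
PV of perpetuity: 46.51376 / (1+0.109)^5 = 27.72833
Total PV = 35.23658 + 27.72833 = 62.96491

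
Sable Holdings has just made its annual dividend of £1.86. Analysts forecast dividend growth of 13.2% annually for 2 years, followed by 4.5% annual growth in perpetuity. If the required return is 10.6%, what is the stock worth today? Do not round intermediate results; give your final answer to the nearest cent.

D_1 = 2.10552
D_2 = 2.38345
Terminal value at year 2: TV = D_2×(1+g_2)/(r−g_2) = 2.49070/0.061 = 40.83121
P_0 = D_1/(1+r)^1 + D_2/(1+r)^2 + TV/(1+r)^2
    = 1.90373 + 1.94848 + 33.37967 = 37.23187

£37.23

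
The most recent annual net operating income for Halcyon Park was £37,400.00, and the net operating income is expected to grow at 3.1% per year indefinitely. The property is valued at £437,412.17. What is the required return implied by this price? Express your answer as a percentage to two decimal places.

D₁ = £37,400.00 × 1.031 = £38,559.4000
P = D₁/(r − g) ⇒ r = D₁/P + g = £38,559.4000/£437,412.17 + 0.031 = 0.088153 + 0.031 = 0.119153

11.92%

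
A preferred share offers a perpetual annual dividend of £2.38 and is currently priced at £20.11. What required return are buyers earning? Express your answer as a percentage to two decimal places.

P = C/r ⇒ r = C/P = £2.38/£20.11 = 0.118349

11.83%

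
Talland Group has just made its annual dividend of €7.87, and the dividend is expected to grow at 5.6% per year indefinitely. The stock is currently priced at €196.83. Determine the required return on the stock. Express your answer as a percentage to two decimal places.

D₁ = €7.87 × 1.056 = €8.3107
P = D₁/(r − g) ⇒ r = D₁/P + g = €8.3107/€196.83 + 0.056 = 0.042223 + 0.056 = 0.098223

9.82%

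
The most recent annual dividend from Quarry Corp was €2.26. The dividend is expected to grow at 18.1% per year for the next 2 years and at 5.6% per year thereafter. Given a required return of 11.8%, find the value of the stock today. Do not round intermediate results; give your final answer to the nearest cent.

D_1 = 2.66906
D_2 = 3.15216
Terminal value at year 2: TV = D_2×(1+g_2)/(r−g_2) = 3.32868/0.062 = 53.68840
P_0 = D_1/(1+r)^1 + D_2/(1+r)^2 + TV/(1+r)^2
    = 2.38735 + 2.52188 + 42.95333 = 47.86257

€47.86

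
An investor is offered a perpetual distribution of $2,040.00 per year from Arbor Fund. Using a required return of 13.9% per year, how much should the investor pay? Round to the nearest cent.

$14676.26

Level perpetuity: PV = C / r = $2,040.00 / 0.139 = $14,676.26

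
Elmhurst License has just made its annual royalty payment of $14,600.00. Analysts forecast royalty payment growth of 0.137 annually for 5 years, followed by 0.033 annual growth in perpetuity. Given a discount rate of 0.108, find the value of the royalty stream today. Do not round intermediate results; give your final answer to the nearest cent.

D_1 = 16600.20000
D_2 = 18874.42740
D_3 = 21460.22395
D_4 = 24400.27464
D_5 = 27743.11226
Terminal value at year 5: TV = D_5×(1+g_2)/(r−g_2) = 28658.63497/0.075 = 382115.13287
P_0 = D_1/(1+r)^1 + D_2/(1+r)^2 + D_3/(1+r)^3 + D_4/(1+r)^4 + D_5/(1+r)^5 + TV/(1+r)^5
    = 14982.12996 + 15374.26152 + 15776.65646 + 16189.58338 + 16613.31797 + 228820.76615 = 307756.71544

$307756.72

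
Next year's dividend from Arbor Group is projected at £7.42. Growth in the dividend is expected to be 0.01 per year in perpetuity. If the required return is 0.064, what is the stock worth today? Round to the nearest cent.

£137.41

Growing perpetuity: P = D₁ / (r − g) = £7.4200 / (0.064 − 0.01) = £137.41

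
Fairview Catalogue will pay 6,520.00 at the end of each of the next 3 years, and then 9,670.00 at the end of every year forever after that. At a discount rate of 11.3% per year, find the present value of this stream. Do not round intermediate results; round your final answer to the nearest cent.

77917.51

PV of 3-year annuity: 6,520.00 × [1 − (1+0.113)^−3] / 0.113 = 15850.25241
Perpetuity value at year 3: 9,670.00 / 0.113 = 85575.22124
PV of perpetuity: 85575.22124 / (1+0.113)^3 = 62067.25486
Total PV = 15850.25241 + 62067.25486 = 77917.50727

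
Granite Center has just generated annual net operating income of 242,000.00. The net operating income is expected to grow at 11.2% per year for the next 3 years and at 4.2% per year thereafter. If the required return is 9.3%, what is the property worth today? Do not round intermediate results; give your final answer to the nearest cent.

D_1 = 269104.00000
D_2 = 299243.64800
D_3 = 332758.93658
Terminal value at year 3: TV = D_3×(1+g_2)/(r−g_2) = 346734.81191/0.051 = 6798721.80220
P_0 = D_1/(1+r)^1 + D_2/(1+r)^2 + D_3/(1+r)^3 + TV/(1+r)^3
    = 246206.77036 + 250486.66847 + 254840.96554 + 5206750.70775 = 5958285.11211

5958285.11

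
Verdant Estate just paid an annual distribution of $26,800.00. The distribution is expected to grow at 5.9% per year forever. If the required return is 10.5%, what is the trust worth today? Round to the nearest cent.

$616982.61

D₁ = D₀ × (1 + g) = $26,800.00 × 1.059 = $28,381.2000
Growing perpetuity: P = D₁ / (r − g) = $28,381.2000 / (0.105 − 0.059) = $616,982.61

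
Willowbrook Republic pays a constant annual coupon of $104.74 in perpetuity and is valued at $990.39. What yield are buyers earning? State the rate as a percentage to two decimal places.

10.58%

P = C/r ⇒ r = C/P = $104.74/$990.39 = 0.105756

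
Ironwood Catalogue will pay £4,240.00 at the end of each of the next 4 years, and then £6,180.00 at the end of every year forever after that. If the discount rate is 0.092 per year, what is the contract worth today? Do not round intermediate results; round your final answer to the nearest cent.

£60916.35

PV of 4-year annuity: £4,240.00 × [1 − (1+0.092)^−4] / 0.092 = 13676.32631
Perpetuity value at year 4: £6,180.00 / 0.092 = 67173.91304
PV of perpetuity: 67173.91304 / (1+0.092)^4 = 47240.02233
Total PV = 13676.32631 + 47240.02233 = 60916.34865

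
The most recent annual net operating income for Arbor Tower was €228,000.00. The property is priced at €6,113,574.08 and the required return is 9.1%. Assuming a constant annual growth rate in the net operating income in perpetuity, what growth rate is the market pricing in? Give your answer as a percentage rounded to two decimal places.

P = D₀(1+g)/(r−g) ⇒ P(r−g) = D₀(1+g) ⇒ g(P+D₀) = P·r − D₀
g = (P·r − D₀)/(P + D₀) = (€6,113,574.08×0.091 − €228,000.00) / (€6,113,574.08 + €228,000.00) = 0.051775

5.18%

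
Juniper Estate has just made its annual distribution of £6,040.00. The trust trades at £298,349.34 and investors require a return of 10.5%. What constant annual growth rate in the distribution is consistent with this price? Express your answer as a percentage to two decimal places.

P = D₀(1+g)/(r−g) ⇒ P(r−g) = D₀(1+g) ⇒ g(P+D₀) = P·r − D₀
g = (P·r − D₀)/(P + D₀) = (£298,349.34×0.105 − £6,040.00) / (£298,349.34 + £6,040.00) = 0.083073

8.31%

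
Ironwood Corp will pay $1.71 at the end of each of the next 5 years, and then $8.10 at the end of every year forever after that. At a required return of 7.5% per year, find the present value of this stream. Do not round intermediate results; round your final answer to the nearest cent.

PV of 5-year annuity: $1.71 × [1 − (1+0.075)^−5] / 0.075 = 6.91846
Perpetuity value at year 5: $8.10 / 0.075 = 108.00000
PV of perpetuity: 108.00000 / (1+0.075)^5 = 75.22833
Total PV = 6.91846 + 75.22833 = 82.14680

$82.15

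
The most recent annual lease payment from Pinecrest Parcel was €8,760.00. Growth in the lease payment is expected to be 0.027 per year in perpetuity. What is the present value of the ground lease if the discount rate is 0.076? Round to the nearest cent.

€183602.45

D₁ = D₀ × (1 + g) = €8,760.00 × 1.027 = €8,996.5200
Growing perpetuity: P = D₁ / (r − g) = €8,996.5200 / (0.076 − 0.027) = €183,602.45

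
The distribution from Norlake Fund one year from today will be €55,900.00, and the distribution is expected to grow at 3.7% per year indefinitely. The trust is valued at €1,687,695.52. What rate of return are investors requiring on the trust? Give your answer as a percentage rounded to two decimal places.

7.01%

P = D₁/(r − g) ⇒ r = D₁/P + g = €55,900.0000/€1,687,695.52 + 0.037 = 0.033122 + 0.037 = 0.070122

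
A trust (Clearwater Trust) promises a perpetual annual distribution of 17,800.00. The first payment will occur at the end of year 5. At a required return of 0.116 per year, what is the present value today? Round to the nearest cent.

Value at end of year 4: C / r = 17,800.00 / 0.116 = 153,448.2759
Discount to today: PV = 153,448.2759 / (1 + 0.116)^4 = 153,448.2759 / 1.551161 = 98,924.81

98924.81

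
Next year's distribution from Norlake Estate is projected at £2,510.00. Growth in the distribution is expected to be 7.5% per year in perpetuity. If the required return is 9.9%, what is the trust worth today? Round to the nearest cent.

Growing perpetuity: P = D₁ / (r − g) = £2,510.0000 / (0.099 − 0.075) = £104,583.33

£104583.33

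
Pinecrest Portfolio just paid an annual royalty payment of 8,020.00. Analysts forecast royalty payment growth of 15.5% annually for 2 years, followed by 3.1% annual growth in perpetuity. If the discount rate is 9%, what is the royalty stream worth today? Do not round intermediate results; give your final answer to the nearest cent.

D_1 = 9263.10000
D_2 = 10698.88050
Terminal value at year 2: TV = D_2×(1+g_2)/(r−g_2) = 11030.54580/0.059 = 186958.40331
P_0 = D_1/(1+r)^1 + D_2/(1+r)^2 + TV/(1+r)^2
    = 8498.25688 + 9005.03367 + 157359.14764 = 174862.43819

174862.44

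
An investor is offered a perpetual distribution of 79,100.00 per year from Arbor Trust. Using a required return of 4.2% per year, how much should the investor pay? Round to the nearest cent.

1883333.33

Level perpetuity: PV = C / r = 79,100.00 / 0.042 = 1,883,333.33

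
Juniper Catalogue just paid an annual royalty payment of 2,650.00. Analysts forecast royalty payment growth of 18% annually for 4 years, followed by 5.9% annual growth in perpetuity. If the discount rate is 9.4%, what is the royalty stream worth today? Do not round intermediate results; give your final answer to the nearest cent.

121379.16

D_1 = 3127.00000
D_2 = 3689.86000
D_3 = 4354.03480
D_4 = 5137.76106
Terminal value at year 4: TV = D_4×(1+g_2)/(r−g_2) = 5440.88897/0.035 = 155453.97048
P_0 = D_1/(1+r)^1 + D_2/(1+r)^2 + D_3/(1+r)^3 + D_4/(1+r)^4 + TV/(1+r)^4
    = 2858.31810 + 3083.01221 + 3325.36966 + 3586.77897 + 108525.68380 = 121379.16274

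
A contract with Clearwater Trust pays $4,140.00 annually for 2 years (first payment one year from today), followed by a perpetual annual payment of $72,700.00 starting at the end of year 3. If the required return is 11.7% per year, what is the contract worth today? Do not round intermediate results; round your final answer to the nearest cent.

$505039.24

PV of 2-year annuity: $4,140.00 × [1 − (1+0.117)^−2] / 0.117 = 7024.49088
Perpetuity value at year 2: $72,700.00 / 0.117 = 621367.52137
PV of perpetuity: 621367.52137 / (1+0.117)^2 = 498014.74676
Total PV = 7024.49088 + 498014.74676 = 505039.23764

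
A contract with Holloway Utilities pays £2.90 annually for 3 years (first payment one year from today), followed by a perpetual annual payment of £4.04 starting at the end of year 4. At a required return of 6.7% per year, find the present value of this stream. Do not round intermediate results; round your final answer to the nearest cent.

PV of 3-year annuity: £2.90 × [1 − (1+0.067)^−3] / 0.067 = 7.65242
Perpetuity value at year 3: £4.04 / 0.067 = 60.29851
PV of perpetuity: 60.29851 / (1+0.067)^3 = 49.63789
Total PV = 7.65242 + 49.63789 = 57.29031

£57.29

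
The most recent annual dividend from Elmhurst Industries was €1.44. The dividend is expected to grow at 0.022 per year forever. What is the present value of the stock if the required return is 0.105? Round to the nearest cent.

D₁ = D₀ × (1 + g) = €1.44 × 1.022 = €1.4717
Growing perpetuity: P = D₁ / (r − g) = €1.4717 / (0.105 − 0.022) = €17.73

€17.73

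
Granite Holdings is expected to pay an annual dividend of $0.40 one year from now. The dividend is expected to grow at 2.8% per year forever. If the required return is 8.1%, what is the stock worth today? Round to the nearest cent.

Growing perpetuity: P = D₁ / (r − g) = $0.4000 / (0.081 − 0.028) = $7.55

$7.55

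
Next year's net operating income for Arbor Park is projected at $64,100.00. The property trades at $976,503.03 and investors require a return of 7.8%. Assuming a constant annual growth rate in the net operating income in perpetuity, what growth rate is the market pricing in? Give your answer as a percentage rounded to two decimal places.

1.24%

P = D₁/(r−g) ⇒ g = r − D₁/P = 0.078 − $64,100.00/$976,503.03 = 0.012358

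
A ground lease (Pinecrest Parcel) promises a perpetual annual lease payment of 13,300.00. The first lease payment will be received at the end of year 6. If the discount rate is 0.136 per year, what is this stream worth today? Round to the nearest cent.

51691.73

Value at end of year 5: C / r = 13,300.00 / 0.136 = 97,794.1176
Discount to today: PV = 97,794.1176 / (1 + 0.136)^5 = 97,794.1176 / 1.891872 = 51,691.73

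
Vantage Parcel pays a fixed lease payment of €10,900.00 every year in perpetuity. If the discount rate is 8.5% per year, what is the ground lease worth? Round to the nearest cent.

€128235.29

Level perpetuity: PV = C / r = €10,900.00 / 0.085 = €128,235.29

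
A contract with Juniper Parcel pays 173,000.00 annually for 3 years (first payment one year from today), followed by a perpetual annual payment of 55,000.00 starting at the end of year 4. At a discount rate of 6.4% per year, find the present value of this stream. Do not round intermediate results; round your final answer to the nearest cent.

1172470.58

PV of 3-year annuity: 173,000.00 × [1 − (1+0.064)^−3] / 0.064 = 459029.96297
Perpetuity value at year 3: 55,000.00 / 0.064 = 859375.00000
PV of perpetuity: 859375.00000 / (1+0.064)^3 = 713440.61871
Total PV = 459029.96297 + 713440.61871 = 1172470.58168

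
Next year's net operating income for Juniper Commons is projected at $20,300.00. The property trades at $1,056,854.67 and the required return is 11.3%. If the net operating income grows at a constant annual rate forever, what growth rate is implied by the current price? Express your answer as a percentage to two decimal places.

P = D₁/(r−g) ⇒ g = r − D₁/P = 0.113 − $20,300.00/$1,056,854.67 = 0.093792

9.38%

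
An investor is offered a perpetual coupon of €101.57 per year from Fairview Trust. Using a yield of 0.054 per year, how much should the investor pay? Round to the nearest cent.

€1880.93

Level perpetuity: PV = C / r = €101.57 / 0.054 = €1,880.93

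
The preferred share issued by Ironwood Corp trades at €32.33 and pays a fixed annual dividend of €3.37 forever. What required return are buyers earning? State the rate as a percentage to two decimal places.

10.42%

P = C/r ⇒ r = C/P = €3.37/€32.33 = 0.104238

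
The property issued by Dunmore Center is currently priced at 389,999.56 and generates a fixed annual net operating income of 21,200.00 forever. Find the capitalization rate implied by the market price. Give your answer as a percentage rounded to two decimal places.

P = C/r ⇒ r = C/P = 21,200.00/389,999.56 = 0.054359

5.44%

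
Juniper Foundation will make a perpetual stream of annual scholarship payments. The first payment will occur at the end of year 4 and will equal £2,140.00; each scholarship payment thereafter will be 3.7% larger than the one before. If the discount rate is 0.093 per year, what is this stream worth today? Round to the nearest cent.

£29266.13

Value at end of year 3: C₁ / (r − g) = £2,140.00 / (0.093 − 0.037) = £38,214.2857
Discount to today: PV = £38,214.2857 / (1 + 0.093)^3 = £38,214.2857 / 1.305751 = £29,266.13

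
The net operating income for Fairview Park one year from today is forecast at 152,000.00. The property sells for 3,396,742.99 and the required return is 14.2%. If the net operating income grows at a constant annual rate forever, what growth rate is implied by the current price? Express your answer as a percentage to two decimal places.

9.73%

P = D₁/(r−g) ⇒ g = r − D₁/P = 0.142 − 152,000.00/3,396,742.99 = 0.097251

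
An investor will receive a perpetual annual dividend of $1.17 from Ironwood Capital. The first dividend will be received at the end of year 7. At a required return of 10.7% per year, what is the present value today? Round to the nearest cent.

$5.94

Value at end of year 6: C / r = $1.17 / 0.107 = $10.9346
Discount to today: PV = $10.9346 / (1 + 0.107)^6 = $10.9346 / 1.840288 = $5.94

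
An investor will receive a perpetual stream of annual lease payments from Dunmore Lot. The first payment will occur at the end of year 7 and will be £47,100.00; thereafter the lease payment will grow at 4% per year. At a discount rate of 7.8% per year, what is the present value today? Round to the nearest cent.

Value at end of year 6: C₁ / (r − g) = £47,100.00 / (0.078 − 0.04) = £1,239,473.6842
Discount to today: PV = £1,239,473.6842 / (1 + 0.078)^6 = £1,239,473.6842 / 1.569324 = £789,813.85

£789813.85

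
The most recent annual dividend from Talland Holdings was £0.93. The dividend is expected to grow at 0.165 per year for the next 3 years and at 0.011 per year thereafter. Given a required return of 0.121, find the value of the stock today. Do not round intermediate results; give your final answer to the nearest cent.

£12.61

D_1 = 1.08345
D_2 = 1.26222
D_3 = 1.47049
Terminal value at year 3: TV = D_3×(1+g_2)/(r−g_2) = 1.48666/0.11 = 13.51510
P_0 = D_1/(1+r)^1 + D_2/(1+r)^2 + D_3/(1+r)^3 + TV/(1+r)^3
    = 0.96650 + 1.00444 + 1.04386 + 9.59406 = 12.60886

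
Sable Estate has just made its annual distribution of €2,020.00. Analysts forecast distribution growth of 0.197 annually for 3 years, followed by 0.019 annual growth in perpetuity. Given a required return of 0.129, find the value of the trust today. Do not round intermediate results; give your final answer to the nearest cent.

D_1 = 2417.94000
D_2 = 2894.27418
D_3 = 3464.44619
Terminal value at year 3: TV = D_3×(1+g_2)/(r−g_2) = 3530.27067/0.11 = 32093.36974
P_0 = D_1/(1+r)^1 + D_2/(1+r)^2 + D_3/(1+r)^3 + TV/(1+r)^3
    = 2141.66519 + 2270.65831 + 2407.42072 + 22301.47017 = 29121.21439

€29121.21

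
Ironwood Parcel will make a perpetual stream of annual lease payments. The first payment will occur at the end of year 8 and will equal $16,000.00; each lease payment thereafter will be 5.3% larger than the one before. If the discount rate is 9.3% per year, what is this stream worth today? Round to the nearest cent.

$214644.05

Value at end of year 7: C₁ / (r − g) = $16,000.00 / (0.093 − 0.053) = $400,000.0000
Discount to today: PV = $400,000.0000 / (1 + 0.093)^7 = $400,000.0000 / 1.863550 = $214,644.05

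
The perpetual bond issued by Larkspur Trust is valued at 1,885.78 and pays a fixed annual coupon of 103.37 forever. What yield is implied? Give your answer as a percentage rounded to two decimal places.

5.48%

P = C/r ⇒ r = C/P = 103.37/1,885.78 = 0.054816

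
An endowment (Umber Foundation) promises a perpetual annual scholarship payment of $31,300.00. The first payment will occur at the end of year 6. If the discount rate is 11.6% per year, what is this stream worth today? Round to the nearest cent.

Value at end of year 5: C / r = $31,300.00 / 0.116 = $269,827.5862
Discount to today: PV = $269,827.5862 / (1 + 0.116)^5 = $269,827.5862 / 1.731095 = $155,871.02

$155871.02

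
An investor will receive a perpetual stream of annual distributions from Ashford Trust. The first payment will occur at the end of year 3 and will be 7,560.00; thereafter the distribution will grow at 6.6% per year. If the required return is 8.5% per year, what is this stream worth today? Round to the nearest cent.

337993.79

Value at end of year 2: C₁ / (r − g) = 7,560.00 / (0.085 − 0.066) = 397,894.7368
Discount to today: PV = 397,894.7368 / (1 + 0.085)^2 = 397,894.7368 / 1.177225 = 337,993.79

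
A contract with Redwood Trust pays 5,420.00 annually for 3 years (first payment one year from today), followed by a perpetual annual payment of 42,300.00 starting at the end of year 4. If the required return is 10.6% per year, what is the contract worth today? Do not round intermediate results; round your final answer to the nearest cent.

PV of 3-year annuity: 5,420.00 × [1 − (1+0.106)^−3] / 0.106 = 13337.62454
Perpetuity value at year 3: 42,300.00 / 0.106 = 399056.60377
PV of perpetuity: 399056.60377 / (1+0.106)^3 = 294964.07275
Total PV = 13337.62454 + 294964.07275 = 308301.69729

308301.70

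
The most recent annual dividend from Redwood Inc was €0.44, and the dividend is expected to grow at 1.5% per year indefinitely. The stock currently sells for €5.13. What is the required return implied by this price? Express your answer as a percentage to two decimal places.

D₁ = €0.44 × 1.015 = €0.4466
P = D₁/(r − g) ⇒ r = D₁/P + g = €0.4466/€5.13 + 0.015 = 0.087057 + 0.015 = 0.102057

10.21%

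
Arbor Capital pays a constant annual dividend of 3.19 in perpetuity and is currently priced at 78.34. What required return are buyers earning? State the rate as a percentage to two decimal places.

4.07%

P = C/r ⇒ r = C/P = 3.19/78.34 = 0.040720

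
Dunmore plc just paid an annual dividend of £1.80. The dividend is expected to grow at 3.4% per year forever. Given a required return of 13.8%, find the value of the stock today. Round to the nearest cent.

£17.90

D₁ = D₀ × (1 + g) = £1.80 × 1.034 = £1.8612
Growing perpetuity: P = D₁ / (r − g) = £1.8612 / (0.138 − 0.034) = £17.90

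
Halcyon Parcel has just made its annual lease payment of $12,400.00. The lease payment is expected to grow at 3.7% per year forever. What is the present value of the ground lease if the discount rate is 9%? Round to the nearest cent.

$242618.87

D₁ = D₀ × (1 + g) = $12,400.00 × 1.037 = $12,858.8000
Growing perpetuity: P = D₁ / (r − g) = $12,858.8000 / (0.09 − 0.037) = $242,618.87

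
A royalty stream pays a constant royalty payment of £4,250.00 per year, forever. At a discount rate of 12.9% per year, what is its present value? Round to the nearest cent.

Level perpetuity: PV = C / r = £4,250.00 / 0.129 = £32,945.74

£32945.74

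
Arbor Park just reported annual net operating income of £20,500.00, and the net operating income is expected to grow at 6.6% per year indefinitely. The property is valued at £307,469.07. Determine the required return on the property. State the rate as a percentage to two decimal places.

13.71%

D₁ = £20,500.00 × 1.066 = £21,853.0000
P = D₁/(r − g) ⇒ r = D₁/P + g = £21,853.0000/£307,469.07 + 0.066 = 0.071074 + 0.066 = 0.137074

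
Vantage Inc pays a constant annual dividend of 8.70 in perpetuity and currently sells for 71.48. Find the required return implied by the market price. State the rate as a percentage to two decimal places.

P = C/r ⇒ r = C/P = 8.70/71.48 = 0.121712

12.17%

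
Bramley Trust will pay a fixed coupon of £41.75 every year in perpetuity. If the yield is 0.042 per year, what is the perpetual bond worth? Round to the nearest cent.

£994.05

Level perpetuity: PV = C / r = £41.75 / 0.042 = £994.05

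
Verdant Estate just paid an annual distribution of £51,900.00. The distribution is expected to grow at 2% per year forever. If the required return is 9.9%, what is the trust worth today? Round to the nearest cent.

D₁ = D₀ × (1 + g) = £51,900.00 × 1.02 = £52,938.0000
Growing perpetuity: P = D₁ / (r − g) = £52,938.0000 / (0.099 − 0.02) = £670,101.27

£670101.27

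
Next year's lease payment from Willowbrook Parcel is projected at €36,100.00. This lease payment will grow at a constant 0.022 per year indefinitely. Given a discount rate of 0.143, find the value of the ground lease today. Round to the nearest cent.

Growing perpetuity: P = D₁ / (r − g) = €36,100.0000 / (0.143 − 0.022) = €298,347.11

€298347.11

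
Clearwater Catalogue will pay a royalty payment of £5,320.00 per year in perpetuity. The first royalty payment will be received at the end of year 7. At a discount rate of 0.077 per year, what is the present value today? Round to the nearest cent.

Value at end of year 6: C / r = £5,320.00 / 0.077 = £69,090.9091
Discount to today: PV = £69,090.9091 / (1 + 0.077)^6 = £69,090.9091 / 1.560609 = £44,271.75

£44271.75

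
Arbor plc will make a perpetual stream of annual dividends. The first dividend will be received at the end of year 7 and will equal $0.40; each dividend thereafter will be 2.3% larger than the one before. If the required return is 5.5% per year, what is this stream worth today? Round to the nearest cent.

$9.07

Value at end of year 6: C₁ / (r − g) = $0.40 / (0.055 − 0.023) = $12.5000
Discount to today: PV = $12.5000 / (1 + 0.055)^6 = $12.5000 / 1.378843 = $9.07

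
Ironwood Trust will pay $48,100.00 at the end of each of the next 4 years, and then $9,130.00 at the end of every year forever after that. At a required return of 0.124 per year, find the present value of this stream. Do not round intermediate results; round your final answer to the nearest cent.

PV of 4-year annuity: $48,100.00 × [1 − (1+0.124)^−4] / 0.124 = 144874.19985
Perpetuity value at year 4: $9,130.00 / 0.124 = 73629.03226
PV of perpetuity: 73629.03226 / (1+0.124)^4 = 46130.04173
Total PV = 144874.19985 + 46130.04173 = 191004.24157

$191004.24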